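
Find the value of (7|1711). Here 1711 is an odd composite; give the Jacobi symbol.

1

Reciprocity: 7 ≡ 3 and 1711 ≡ 3 (mod 4), so (7/1711) = −(1711/7).
Reduce top mod 7: now compute (3/7).
Reciprocity: 3 ≡ 3 and 7 ≡ 3 (mod 4), so (3/7) = −(7/3).
Reduce top mod 3: now compute (1/3).
Reached (1/3) = 1. Collecting the sign flips along the way, the symbol is +1.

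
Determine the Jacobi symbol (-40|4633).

First reduce: -40 ≡ 4593 (mod 4633).
Reciprocity: 4593 ≡ 1 and 4633 ≡ 1 (mod 4), so (4593/4633) = +(4633/4593).
Reduce top mod 4593: now compute (40/4593).
Pull out 2^3: since 4593 ≡ 1 (mod 8), (2/4593) = +1, so (2/4593)^3 = +1.
Reciprocity: 5 ≡ 1 and 4593 ≡ 1 (mod 4), so (5/4593) = +(4593/5).
Reduce top mod 5: now compute (3/5).
Reciprocity: 3 ≡ 3 and 5 ≡ 1 (mod 4), so (3/5) = +(5/3).
Reduce top mod 3: now compute (2/3).
Pull out 2: since 3 ≡ 3 (mod 8), (2/3) = -1.
Reached (1/3) = 1. Collecting the sign flips along the way, the symbol is -1.

-1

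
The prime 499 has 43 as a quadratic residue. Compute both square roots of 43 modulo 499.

95, 404

Since 499 ≡ 3 (mod 4), a square root of 43 is 43^((499+1)/4) = 43^125 mod 499.
Repeated squaring: 43^2≡352, 43^4≡152, 43^8≡150, 43^16≡45, 43^32≡29, 43^64≡342 (mod 499).
43^125 = 43^(64+32+16+8+4+1) ≡ 404 (mod 499).
Check: 404² = 163216 ≡ 43 (mod 499). The two roots are 95 and 404.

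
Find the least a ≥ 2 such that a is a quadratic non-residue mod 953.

(2/953) = +1, so 2 is a residue.
(3/953) = −1, so 3 is the smallest positive non-residue mod 953.

3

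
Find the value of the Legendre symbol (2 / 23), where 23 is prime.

1

Pull out 2: since 23 ≡ 7 (mod 8), (2/23) = +1.
Reached (1/23) = 1. Collecting the sign flips along the way, the symbol is +1.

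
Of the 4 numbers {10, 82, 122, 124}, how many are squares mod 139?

2

(10/139) = -1 → non-residue.
(82/139) = -1 → non-residue.
(122/139) = +1 → QR.
(124/139) = +1 → QR.
Total quadratic residues among the 4: 2.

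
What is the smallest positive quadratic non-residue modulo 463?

(2/463) = +1, so 2 is a residue.
(3/463) = −1, so 3 is the smallest positive non-residue mod 463.

3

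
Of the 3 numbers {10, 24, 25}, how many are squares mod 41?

2

(10/41) = +1 → QR.
(24/41) = -1 → non-residue.
(25/41) = +1 → QR.
Total quadratic residues among the 3: 2.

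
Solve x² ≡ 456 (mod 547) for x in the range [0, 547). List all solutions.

Since 547 ≡ 3 (mod 4), a square root of 456 is 456^((547+1)/4) = 456^137 mod 547.
Repeated squaring: 456^2≡76, 456^4≡306, 456^8≡99, 456^16≡502, 456^32≡384, 456^64≡313, 456^128≡56 (mod 547).
456^137 = 456^(128+8+1) ≡ 377 (mod 547).
Check: 377² = 142129 ≡ 456 (mod 547). The two roots are 170 and 377.

170, 377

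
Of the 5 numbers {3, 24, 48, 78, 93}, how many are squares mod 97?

4

(3/97) = +1 → QR.
(24/97) = +1 → QR.
(48/97) = +1 → QR.
(78/97) = -1 → non-residue.
(93/97) = +1 → QR.
Total quadratic residues among the 5: 4.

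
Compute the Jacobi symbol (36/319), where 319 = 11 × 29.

1

Pull out 2^2: since 319 ≡ 7 (mod 8), (2/319) = +1, so (2/319)^2 = +1.
Reciprocity: 9 ≡ 1 and 319 ≡ 3 (mod 4), so (9/319) = +(319/9).
Reduce top mod 9: now compute (4/9).
Pull out 2^2: since 9 ≡ 1 (mod 8), (2/9) = +1, so (2/9)^2 = +1.
Reached (1/9) = 1. Collecting the sign flips along the way, the symbol is +1.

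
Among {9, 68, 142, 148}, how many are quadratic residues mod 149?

4

(9/149) = +1 → QR.
(68/149) = +1 → QR.
(142/149) = +1 → QR.
(148/149) = +1 → QR.
Total quadratic residues among the 4: 4.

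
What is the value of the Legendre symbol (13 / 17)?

Reciprocity: 13 ≡ 1 and 17 ≡ 1 (mod 4), so (13/17) = +(17/13).
Reduce top mod 13: now compute (4/13).
Pull out 2^2: since 13 ≡ 5 (mod 8), (2/13) = -1, so (2/13)^2 = +1.
Reached (1/13) = 1. Collecting the sign flips along the way, the symbol is +1.

1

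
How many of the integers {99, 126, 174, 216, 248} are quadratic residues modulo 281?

(99/281) = -1 → non-residue.
(126/281) = +1 → QR.
(174/281) = -1 → non-residue.
(216/281) = -1 → non-residue.
(248/281) = +1 → QR.
Total quadratic residues among the 5: 2.

2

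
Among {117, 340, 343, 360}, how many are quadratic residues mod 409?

2

(117/409) = -1 → non-residue.
(340/409) = +1 → QR.
(343/409) = -1 → non-residue.
(360/409) = +1 → QR.
Total quadratic residues among the 4: 2.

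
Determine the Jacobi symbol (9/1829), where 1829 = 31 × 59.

1

Reciprocity: 9 ≡ 1 and 1829 ≡ 1 (mod 4), so (9/1829) = +(1829/9).
Reduce top mod 9: now compute (2/9).
Pull out 2: since 9 ≡ 1 (mod 8), (2/9) = +1.
Reached (1/9) = 1. Collecting the sign flips along the way, the symbol is +1.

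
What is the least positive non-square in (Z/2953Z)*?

(2/2953) = +1, so 2 is a residue.
(3/2953) = +1, so 3 is a residue.
(4/2953) = +1, so 4 is a residue.
(5/2953) = −1, so 5 is the smallest positive non-residue mod 2953.

5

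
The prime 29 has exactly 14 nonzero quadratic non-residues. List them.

Square k = 1,…,14 (k and 29−k give the same square):
1²=1, 2²=4, 3²=9, 4²=16, 5²=25, 6²≡7, 7²≡20, 8²≡6, 9²≡23, 10²≡13, 11²≡5, 12²≡28, 13²≡24, 14²≡22 (mod 29).
The residues are {1, 4, 5, 6, 7, 9, 13, 16, 20, 22, 23, 24, 25, 28}; the non-residues are the remaining 14 nonzero classes.

2 3 8 10 11 12 14 15 17 18 19 21 26 27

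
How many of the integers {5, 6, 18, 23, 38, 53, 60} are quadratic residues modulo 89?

(5/89) = +1 → QR.
(6/89) = -1 → non-residue.
(18/89) = +1 → QR.
(23/89) = -1 → non-residue.
(38/89) = -1 → non-residue.
(53/89) = +1 → QR.
(60/89) = -1 → non-residue.
Total quadratic residues among the 7: 3.

3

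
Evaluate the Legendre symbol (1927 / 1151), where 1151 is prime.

-1

Euler's criterion: (1927/1151) ≡ 776^575 (mod 1151).
776^2 ≡ 203 (mod 1151)
776^4 ≡ 924 (mod 1151)
776^8 ≡ 885 (mod 1151)
776^16 ≡ 545 (mod 1151)
776^32 ≡ 67 (mod 1151)
776^64 ≡ 1036 (mod 1151)
776^128 ≡ 564 (mod 1151)
776^256 ≡ 420 (mod 1151)
776^512 ≡ 297 (mod 1151)
776^575 = 776^(512+32+16+8+4+2+1) ≡ 1150 (mod 1151).
Result is 1150 ≡ −1, so (1927/1151) = −1.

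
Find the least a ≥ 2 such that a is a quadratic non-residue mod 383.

(2/383) = +1, so 2 is a residue.
(3/383) = +1, so 3 is a residue.
(4/383) = +1, so 4 is a residue.
(5/383) = −1, so 5 is the smallest positive non-residue mod 383.

5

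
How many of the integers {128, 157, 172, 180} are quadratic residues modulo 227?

(128/227) = -1 → non-residue.
(157/227) = -1 → non-residue.
(172/227) = +1 → QR.
(180/227) = -1 → non-residue.
Total quadratic residues among the 4: 1.

1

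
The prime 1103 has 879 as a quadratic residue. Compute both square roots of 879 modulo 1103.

Since 1103 ≡ 3 (mod 4), a square root of 879 is 879^((1103+1)/4) = 879^276 mod 1103.
Repeated squaring: 879^2≡541, 879^4≡386, 879^8≡91, 879^16≡560, 879^32≡348, 879^64≡877, 879^128≡338, 879^256≡635 (mod 1103).
879^276 = 879^(256+16+4) ≡ 971 (mod 1103).
Check: 971² = 942841 ≡ 879 (mod 1103). The two roots are 132 and 971.

132, 971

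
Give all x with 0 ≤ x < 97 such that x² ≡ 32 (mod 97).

41, 56

97 ≡ 1 (mod 4), so we find a root by search.
Trying successive values, 41² = 1681 ≡ 32 (mod 97). The other root is 97 − 41 = 56.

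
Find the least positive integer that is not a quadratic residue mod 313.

(2/313) = +1, so 2 is a residue.
(3/313) = +1, so 3 is a residue.
(4/313) = +1, so 4 is a residue.
(5/313) = −1, so 5 is the smallest positive non-residue mod 313.

5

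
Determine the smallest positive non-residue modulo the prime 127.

(2/127) = +1, so 2 is a residue.
(3/127) = −1, so 3 is the smallest positive non-residue mod 127.

3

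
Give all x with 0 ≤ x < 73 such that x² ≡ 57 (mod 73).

73 ≡ 1 (mod 4), so we find a root by search.
Trying successive values, 35² = 1225 ≡ 57 (mod 73). The other root is 73 − 35 = 38.

35, 38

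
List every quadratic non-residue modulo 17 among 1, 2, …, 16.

3 5 6 7 10 11 12 14

Square k = 1,…,8 (k and 17−k give the same square):
1²=1, 2²=4, 3²=9, 4²=16, 5²≡8, 6²≡2, 7²≡15, 8²≡13 (mod 17).
The residues are {1, 2, 4, 8, 9, 13, 15, 16}; the non-residues are the remaining 8 nonzero classes.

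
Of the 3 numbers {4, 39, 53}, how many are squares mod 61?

2

(4/61) = +1 → QR.
(39/61) = +1 → QR.
(53/61) = -1 → non-residue.
Total quadratic residues among the 3: 2.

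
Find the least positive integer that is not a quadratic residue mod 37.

2

(2/37) = −1, so 2 is the smallest positive non-residue mod 37.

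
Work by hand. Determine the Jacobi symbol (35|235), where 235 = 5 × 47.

Reciprocity: 35 ≡ 3 and 235 ≡ 3 (mod 4), so (35/235) = −(235/35).
Reduce top mod 35: now compute (25/35).
Reciprocity: 25 ≡ 1 and 35 ≡ 3 (mod 4), so (25/35) = +(35/25).
Reduce top mod 25: now compute (10/25).
Pull out 2: since 25 ≡ 1 (mod 8), (2/25) = +1.
Reciprocity: 5 ≡ 1 and 25 ≡ 1 (mod 4), so (5/25) = +(25/5).
Reduce top mod 5: now compute (0/5).
Top reduces to 0: gcd > 1, so the symbol is 0.

0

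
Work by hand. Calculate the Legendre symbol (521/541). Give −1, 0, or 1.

Euler's criterion: (521/541) ≡ 521^270 (mod 541).
521^2 ≡ 400 (mod 541)
521^4 ≡ 405 (mod 541)
521^8 ≡ 102 (mod 541)
521^16 ≡ 125 (mod 541)
521^32 ≡ 477 (mod 541)
521^64 ≡ 309 (mod 541)
521^128 ≡ 265 (mod 541)
521^256 ≡ 436 (mod 541)
521^270 = 521^(256+8+4+2) ≡ 1 (mod 541).
Result is 1, so (521/541) = 1.

1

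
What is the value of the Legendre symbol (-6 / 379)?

-1

First reduce: -6 ≡ 373 (mod 379).
Reciprocity: 373 ≡ 1 and 379 ≡ 3 (mod 4), so (373/379) = +(379/373).
Reduce top mod 373: now compute (6/373).
Pull out 2: since 373 ≡ 5 (mod 8), (2/373) = -1.
Reciprocity: 3 ≡ 3 and 373 ≡ 1 (mod 4), so (3/373) = +(373/3).
Reduce top mod 3: now compute (1/3).
Reached (1/3) = 1. Collecting the sign flips along the way, the symbol is -1.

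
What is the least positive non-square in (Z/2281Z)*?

7

(2/2281) = +1, so 2 is a residue.
(3/2281) = +1, so 3 is a residue.
(4/2281) = +1, so 4 is a residue.
(5/2281) = +1, so 5 is a residue.
(6/2281) = +1, so 6 is a residue.
(7/2281) = −1, so 7 is the smallest positive non-residue mod 2281.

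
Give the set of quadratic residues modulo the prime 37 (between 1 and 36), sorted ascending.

Square k = 1,…,18 (k and 37−k give the same square):
1²=1, 2²=4, 3²=9, 4²=16, 5²=25, 6²=36, 7²≡12, 8²≡27, 9²≡7, 10²≡26, 11²≡10, 12²≡33, 13²≡21, 14²≡11, 15²≡3, 16²≡34, 17²≡30, 18²≡28 (mod 37).
So the quadratic residues mod 37 are {1, 3, 4, 7, 9, 10, 11, 12, 16, 21, 25, 26, 27, 28, 30, 33, 34, 36}.

1, 3, 4, 7, 9, 10, 11, 12, 16, 21, 25, 26, 27, 28, 30, 33, 34, 36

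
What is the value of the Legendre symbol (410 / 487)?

Euler's criterion: (410/487) ≡ 410^243 (mod 487).
410^2 ≡ 85 (mod 487)
410^4 ≡ 407 (mod 487)
410^8 ≡ 69 (mod 487)
410^16 ≡ 378 (mod 487)
410^32 ≡ 193 (mod 487)
410^64 ≡ 237 (mod 487)
410^128 ≡ 164 (mod 487)
410^243 = 410^(128+64+32+16+2+1) ≡ 486 (mod 487).
Result is 486 ≡ −1, so (410/487) = −1.

-1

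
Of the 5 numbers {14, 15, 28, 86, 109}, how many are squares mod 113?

(14/113) = +1 → QR.
(15/113) = +1 → QR.
(28/113) = +1 → QR.
(86/113) = -1 → non-residue.
(109/113) = +1 → QR.
Total quadratic residues among the 5: 4.

4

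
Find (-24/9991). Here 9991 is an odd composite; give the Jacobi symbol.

1

First reduce: -24 ≡ 9967 (mod 9991).
Reciprocity: 9967 ≡ 3 and 9991 ≡ 3 (mod 4), so (9967/9991) = −(9991/9967).
Reduce top mod 9967: now compute (24/9967).
Pull out 2^3: since 9967 ≡ 7 (mod 8), (2/9967) = +1, so (2/9967)^3 = +1.
Reciprocity: 3 ≡ 3 and 9967 ≡ 3 (mod 4), so (3/9967) = −(9967/3).
Reduce top mod 3: now compute (1/3).
Reached (1/3) = 1. Collecting the sign flips along the way, the symbol is +1.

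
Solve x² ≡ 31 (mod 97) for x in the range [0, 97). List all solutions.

97 ≡ 1 (mod 4), so we find a root by search.
Trying successive values, 15² = 225 ≡ 31 (mod 97). The other root is 97 − 15 = 82.

15, 82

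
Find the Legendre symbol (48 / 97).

Euler's criterion: (48/97) ≡ 48^48 (mod 97).
48^2 ≡ 73 (mod 97)
48^4 ≡ 91 (mod 97)
48^8 ≡ 36 (mod 97)
48^16 ≡ 35 (mod 97)
48^32 ≡ 61 (mod 97)
48^48 = 48^(32+16) ≡ 1 (mod 97).
Result is 1, so (48/97) = 1.

1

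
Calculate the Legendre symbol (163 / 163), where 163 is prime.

0

First reduce: 163 ≡ 0 (mod 163).
Top reduces to 0: gcd > 1, so the symbol is 0.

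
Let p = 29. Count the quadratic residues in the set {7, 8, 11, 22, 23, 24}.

(7/29) = +1 → QR.
(8/29) = -1 → non-residue.
(11/29) = -1 → non-residue.
(22/29) = +1 → QR.
(23/29) = +1 → QR.
(24/29) = +1 → QR.
Total quadratic residues among the 6: 4.

4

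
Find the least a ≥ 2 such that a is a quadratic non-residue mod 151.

3

(2/151) = +1, so 2 is a residue.
(3/151) = −1, so 3 is the smallest positive non-residue mod 151.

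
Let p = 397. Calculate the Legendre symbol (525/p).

Euler's criterion: (525/397) ≡ 128^198 (mod 397).
128^2 ≡ 107 (mod 397)
128^4 ≡ 333 (mod 397)
128^8 ≡ 126 (mod 397)
128^16 ≡ 393 (mod 397)
128^32 ≡ 16 (mod 397)
128^64 ≡ 256 (mod 397)
128^128 ≡ 31 (mod 397)
128^198 = 128^(128+64+4+2) ≡ 396 (mod 397).
Result is 396 ≡ −1, so (525/397) = −1.

-1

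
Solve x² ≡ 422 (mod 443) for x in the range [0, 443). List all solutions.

Since 443 ≡ 3 (mod 4), a square root of 422 is 422^((443+1)/4) = 422^111 mod 443.
Repeated squaring: 422^2≡441, 422^4≡4, 422^8≡16, 422^16≡256, 422^32≡415, 422^64≡341 (mod 443).
422^111 = 422^(64+32+8+4+2+1) ≡ 181 (mod 443).
Check: 181² = 32761 ≡ 422 (mod 443). The two roots are 181 and 262.

181, 262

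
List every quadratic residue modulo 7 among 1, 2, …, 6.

Square k = 1,…,3 (k and 7−k give the same square):
1²=1, 2²=4, 3²≡2 (mod 7).
So the quadratic residues mod 7 are {1, 2, 4}.

1, 2, 4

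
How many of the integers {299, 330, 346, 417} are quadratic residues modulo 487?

1

(299/487) = +1 → QR.
(330/487) = -1 → non-residue.
(346/487) = -1 → non-residue.
(417/487) = -1 → non-residue.
Total quadratic residues among the 4: 1.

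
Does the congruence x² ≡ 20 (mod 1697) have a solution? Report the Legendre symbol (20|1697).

-1

Pull out 2^2: since 1697 ≡ 1 (mod 8), (2/1697) = +1, so (2/1697)^2 = +1.
Reciprocity: 5 ≡ 1 and 1697 ≡ 1 (mod 4), so (5/1697) = +(1697/5).
Reduce top mod 5: now compute (2/5).
Pull out 2: since 5 ≡ 5 (mod 8), (2/5) = -1.
Reached (1/5) = 1. Collecting the sign flips along the way, the symbol is -1.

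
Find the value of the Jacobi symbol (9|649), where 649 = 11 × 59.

Reciprocity: 9 ≡ 1 and 649 ≡ 1 (mod 4), so (9/649) = +(649/9).
Reduce top mod 9: now compute (1/9).
Reached (1/9) = 1. Collecting the sign flips along the way, the symbol is +1.

1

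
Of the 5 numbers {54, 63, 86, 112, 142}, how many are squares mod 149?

(54/149) = +1 → QR.
(63/149) = +1 → QR.
(86/149) = +1 → QR.
(112/149) = +1 → QR.
(142/149) = +1 → QR.
Total quadratic residues among the 5: 5.

5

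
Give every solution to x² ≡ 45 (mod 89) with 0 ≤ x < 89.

89 ≡ 1 (mod 4), so we find a root by search.
Trying successive values, 32² = 1024 ≡ 45 (mod 89). The other root is 89 − 32 = 57.

32, 57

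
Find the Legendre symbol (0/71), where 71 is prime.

0

Top reduces to 0: gcd > 1, so the symbol is 0.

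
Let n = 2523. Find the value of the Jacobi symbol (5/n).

-1

Reciprocity: 5 ≡ 1 and 2523 ≡ 3 (mod 4), so (5/2523) = +(2523/5).
Reduce top mod 5: now compute (3/5).
Reciprocity: 3 ≡ 3 and 5 ≡ 1 (mod 4), so (3/5) = +(5/3).
Reduce top mod 3: now compute (2/3).
Pull out 2: since 3 ≡ 3 (mod 8), (2/3) = -1.
Reached (1/3) = 1. Collecting the sign flips along the way, the symbol is -1.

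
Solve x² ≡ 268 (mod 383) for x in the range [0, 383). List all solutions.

103, 280

Since 383 ≡ 3 (mod 4), a square root of 268 is 268^((383+1)/4) = 268^96 mod 383.
Repeated squaring: 268^2≡203, 268^4≡228, 268^8≡279, 268^16≡92, 268^32≡38, 268^64≡295 (mod 383).
268^96 = 268^(64+32) ≡ 103 (mod 383).
Check: 103² = 10609 ≡ 268 (mod 383). The two roots are 103 and 280.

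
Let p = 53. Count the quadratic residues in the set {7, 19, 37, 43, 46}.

(7/53) = +1 → QR.
(19/53) = -1 → non-residue.
(37/53) = +1 → QR.
(43/53) = +1 → QR.
(46/53) = +1 → QR.
Total quadratic residues among the 5: 4.

4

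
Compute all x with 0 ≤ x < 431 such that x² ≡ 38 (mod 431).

Since 431 ≡ 3 (mod 4), a square root of 38 is 38^((431+1)/4) = 38^108 mod 431.
Repeated squaring: 38^2≡151, 38^4≡389, 38^8≡40, 38^16≡307, 38^32≡291, 38^64≡205 (mod 431).
38^108 = 38^(64+32+8+4) ≡ 30 (mod 431).
Check: 30² = 900 ≡ 38 (mod 431). The two roots are 30 and 401.

30, 401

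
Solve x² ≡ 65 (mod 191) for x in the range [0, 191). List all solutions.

16, 175

Since 191 ≡ 3 (mod 4), a square root of 65 is 65^((191+1)/4) = 65^48 mod 191.
Repeated squaring: 65^2≡23, 65^4≡147, 65^8≡26, 65^16≡103, 65^32≡104 (mod 191).
65^48 = 65^(32+16) ≡ 16 (mod 191).
Check: 16² = 256 ≡ 65 (mod 191). The two roots are 16 and 175.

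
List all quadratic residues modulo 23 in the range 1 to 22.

Square k = 1,…,11 (k and 23−k give the same square):
1²=1, 2²=4, 3²=9, 4²=16, 5²≡2, 6²≡13, 7²≡3, 8²≡18, 9²≡12, 10²≡8, 11²≡6 (mod 23).
So the quadratic residues mod 23 are {1, 2, 3, 4, 6, 8, 9, 12, 13, 16, 18}.

1,2,3,4,6,8,9,12,13,16,18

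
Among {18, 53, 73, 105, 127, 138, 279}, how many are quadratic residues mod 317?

5

(18/317) = -1 → non-residue.
(53/317) = +1 → QR.
(73/317) = +1 → QR.
(105/317) = +1 → QR.
(127/317) = -1 → non-residue.
(138/317) = +1 → QR.
(279/317) = +1 → QR.
Total quadratic residues among the 7: 5.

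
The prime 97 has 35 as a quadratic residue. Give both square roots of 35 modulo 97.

97 ≡ 1 (mod 4), so we find a root by search.
Trying successive values, 36² = 1296 ≡ 35 (mod 97). The other root is 97 − 36 = 61.

36, 61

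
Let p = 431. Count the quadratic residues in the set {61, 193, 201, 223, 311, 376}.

2

(61/431) = +1 → QR.
(193/431) = -1 → non-residue.
(201/431) = -1 → non-residue.
(223/431) = +1 → QR.
(311/431) = -1 → non-residue.
(376/431) = -1 → non-residue.
Total quadratic residues among the 6: 2.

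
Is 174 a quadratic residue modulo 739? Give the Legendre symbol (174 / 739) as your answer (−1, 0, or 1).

-1

Pull out 2: since 739 ≡ 3 (mod 8), (2/739) = -1.
Reciprocity: 87 ≡ 3 and 739 ≡ 3 (mod 4), so (87/739) = −(739/87).
Reduce top mod 87: now compute (43/87).
Reciprocity: 43 ≡ 3 and 87 ≡ 3 (mod 4), so (43/87) = −(87/43).
Reduce top mod 43: now compute (1/43).
Reached (1/43) = 1. Collecting the sign flips along the way, the symbol is -1.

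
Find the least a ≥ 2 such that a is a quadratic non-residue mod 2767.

(2/2767) = +1, so 2 is a residue.
(3/2767) = −1, so 3 is the smallest positive non-residue mod 2767.

3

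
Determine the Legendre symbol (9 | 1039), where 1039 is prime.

Euler's criterion: (9/1039) ≡ 9^519 (mod 1039).
9^2 ≡ 81 (mod 1039)
9^4 ≡ 327 (mod 1039)
9^8 ≡ 951 (mod 1039)
9^16 ≡ 471 (mod 1039)
9^32 ≡ 534 (mod 1039)
9^64 ≡ 470 (mod 1039)
9^128 ≡ 632 (mod 1039)
9^256 ≡ 448 (mod 1039)
9^512 ≡ 177 (mod 1039)
9^519 = 9^(512+4+2+1) ≡ 1 (mod 1039).
Result is 1, so (9/1039) = 1.

1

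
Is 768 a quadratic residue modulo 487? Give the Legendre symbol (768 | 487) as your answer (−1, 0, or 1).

-1

First reduce: 768 ≡ 281 (mod 487).
Reciprocity: 281 ≡ 1 and 487 ≡ 3 (mod 4), so (281/487) = +(487/281).
Reduce top mod 281: now compute (206/281).
Pull out 2: since 281 ≡ 1 (mod 8), (2/281) = +1.
Reciprocity: 103 ≡ 3 and 281 ≡ 1 (mod 4), so (103/281) = +(281/103).
Reduce top mod 103: now compute (75/103).
Reciprocity: 75 ≡ 3 and 103 ≡ 3 (mod 4), so (75/103) = −(103/75).
Reduce top mod 75: now compute (28/75).
Pull out 2^2: since 75 ≡ 3 (mod 8), (2/75) = -1, so (2/75)^2 = +1.
Reciprocity: 7 ≡ 3 and 75 ≡ 3 (mod 4), so (7/75) = −(75/7).
Reduce top mod 7: now compute (5/7).
Reciprocity: 5 ≡ 1 and 7 ≡ 3 (mod 4), so (5/7) = +(7/5).
Reduce top mod 5: now compute (2/5).
Pull out 2: since 5 ≡ 5 (mod 8), (2/5) = -1.
Reached (1/5) = 1. Collecting the sign flips along the way, the symbol is -1.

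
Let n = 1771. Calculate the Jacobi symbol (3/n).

Reciprocity: 3 ≡ 3 and 1771 ≡ 3 (mod 4), so (3/1771) = −(1771/3).
Reduce top mod 3: now compute (1/3).
Reached (1/3) = 1. Collecting the sign flips along the way, the symbol is -1.

-1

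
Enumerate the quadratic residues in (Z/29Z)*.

1 4 5 6 7 9 13 16 20 22 23 24 25 28

Square k = 1,…,14 (k and 29−k give the same square):
1²=1, 2²=4, 3²=9, 4²=16, 5²=25, 6²≡7, 7²≡20, 8²≡6, 9²≡23, 10²≡13, 11²≡5, 12²≡28, 13²≡24, 14²≡22 (mod 29).
So the quadratic residues mod 29 are {1, 4, 5, 6, 7, 9, 13, 16, 20, 22, 23, 24, 25, 28}.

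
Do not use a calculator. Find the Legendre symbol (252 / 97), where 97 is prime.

-1

First reduce: 252 ≡ 58 (mod 97).
Pull out 2: since 97 ≡ 1 (mod 8), (2/97) = +1.
Reciprocity: 29 ≡ 1 and 97 ≡ 1 (mod 4), so (29/97) = +(97/29).
Reduce top mod 29: now compute (10/29).
Pull out 2: since 29 ≡ 5 (mod 8), (2/29) = -1.
Reciprocity: 5 ≡ 1 and 29 ≡ 1 (mod 4), so (5/29) = +(29/5).
Reduce top mod 5: now compute (4/5).
Pull out 2^2: since 5 ≡ 5 (mod 8), (2/5) = -1, so (2/5)^2 = +1.
Reached (1/5) = 1. Collecting the sign flips along the way, the symbol is -1.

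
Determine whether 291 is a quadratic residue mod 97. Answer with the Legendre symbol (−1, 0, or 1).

First reduce: 291 ≡ 0 (mod 97).
Top reduces to 0: gcd > 1, so the symbol is 0.

0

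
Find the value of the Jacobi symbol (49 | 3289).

1

Reciprocity: 49 ≡ 1 and 3289 ≡ 1 (mod 4), so (49/3289) = +(3289/49).
Reduce top mod 49: now compute (6/49).
Pull out 2: since 49 ≡ 1 (mod 8), (2/49) = +1.
Reciprocity: 3 ≡ 3 and 49 ≡ 1 (mod 4), so (3/49) = +(49/3).
Reduce top mod 3: now compute (1/3).
Reached (1/3) = 1. Collecting the sign flips along the way, the symbol is +1.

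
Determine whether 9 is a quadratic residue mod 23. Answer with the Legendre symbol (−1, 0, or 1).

1

Reciprocity: 9 ≡ 1 and 23 ≡ 3 (mod 4), so (9/23) = +(23/9).
Reduce top mod 9: now compute (5/9).
Reciprocity: 5 ≡ 1 and 9 ≡ 1 (mod 4), so (5/9) = +(9/5).
Reduce top mod 5: now compute (4/5).
Pull out 2^2: since 5 ≡ 5 (mod 8), (2/5) = -1, so (2/5)^2 = +1.
Reached (1/5) = 1. Collecting the sign flips along the way, the symbol is +1.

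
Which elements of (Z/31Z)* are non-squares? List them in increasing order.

3 6 11 12 13 15 17 21 22 23 24 26 27 29 30

Square k = 1,…,15 (k and 31−k give the same square):
1²=1, 2²=4, 3²=9, 4²=16, 5²=25, 6²≡5, 7²≡18, 8²≡2, 9²≡19, 10²≡7, 11²≡28, 12²≡20, 13²≡14, 14²≡10, 15²≡8 (mod 31).
The residues are {1, 2, 4, 5, 7, 8, 9, 10, 14, 16, 18, 19, 20, 25, 28}; the non-residues are the remaining 15 nonzero classes.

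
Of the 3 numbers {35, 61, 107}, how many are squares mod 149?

(35/149) = +1 → QR.
(61/149) = +1 → QR.
(107/149) = +1 → QR.
Total quadratic residues among the 3: 3.

3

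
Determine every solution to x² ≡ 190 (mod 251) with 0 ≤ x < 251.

21, 230

Since 251 ≡ 3 (mod 4), a square root of 190 is 190^((251+1)/4) = 190^63 mod 251.
Repeated squaring: 190^2≡207, 190^4≡179, 190^8≡164, 190^16≡39, 190^32≡15 (mod 251).
190^63 = 190^(32+16+8+4+2+1) ≡ 21 (mod 251).
Check: 21² = 441 ≡ 190 (mod 251). The two roots are 21 and 230.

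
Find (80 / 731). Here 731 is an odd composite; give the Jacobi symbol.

1

Pull out 2^4: since 731 ≡ 3 (mod 8), (2/731) = -1, so (2/731)^4 = +1.
Reciprocity: 5 ≡ 1 and 731 ≡ 3 (mod 4), so (5/731) = +(731/5).
Reduce top mod 5: now compute (1/5).
Reached (1/5) = 1. Collecting the sign flips along the way, the symbol is +1.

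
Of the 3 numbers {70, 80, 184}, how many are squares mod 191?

(70/191) = -1 → non-residue.
(80/191) = +1 → QR.
(184/191) = +1 → QR.
Total quadratic residues among the 3: 2.

2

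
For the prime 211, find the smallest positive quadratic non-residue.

2

(2/211) = −1, so 2 is the smallest positive non-residue mod 211.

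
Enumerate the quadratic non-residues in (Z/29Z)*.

2, 3, 8, 10, 11, 12, 14, 15, 17, 18, 19, 21, 26, 27

Square k = 1,…,14 (k and 29−k give the same square):
1²=1, 2²=4, 3²=9, 4²=16, 5²=25, 6²≡7, 7²≡20, 8²≡6, 9²≡23, 10²≡13, 11²≡5, 12²≡28, 13²≡24, 14²≡22 (mod 29).
The residues are {1, 4, 5, 6, 7, 9, 13, 16, 20, 22, 23, 24, 25, 28}; the non-residues are the remaining 14 nonzero classes.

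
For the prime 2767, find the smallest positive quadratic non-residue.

3

(2/2767) = +1, so 2 is a residue.
(3/2767) = −1, so 3 is the smallest positive non-residue mod 2767.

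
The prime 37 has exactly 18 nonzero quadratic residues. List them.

1,3,4,7,9,10,11,12,16,21,25,26,27,28,30,33,34,36

Square k = 1,…,18 (k and 37−k give the same square):
1²=1, 2²=4, 3²=9, 4²=16, 5²=25, 6²=36, 7²≡12, 8²≡27, 9²≡7, 10²≡26, 11²≡10, 12²≡33, 13²≡21, 14²≡11, 15²≡3, 16²≡34, 17²≡30, 18²≡28 (mod 37).
So the quadratic residues mod 37 are {1, 3, 4, 7, 9, 10, 11, 12, 16, 21, 25, 26, 27, 28, 30, 33, 34, 36}.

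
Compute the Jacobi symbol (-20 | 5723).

1

First reduce: -20 ≡ 5703 (mod 5723).
Reciprocity: 5703 ≡ 3 and 5723 ≡ 3 (mod 4), so (5703/5723) = −(5723/5703).
Reduce top mod 5703: now compute (20/5703).
Pull out 2^2: since 5703 ≡ 7 (mod 8), (2/5703) = +1, so (2/5703)^2 = +1.
Reciprocity: 5 ≡ 1 and 5703 ≡ 3 (mod 4), so (5/5703) = +(5703/5).
Reduce top mod 5: now compute (3/5).
Reciprocity: 3 ≡ 3 and 5 ≡ 1 (mod 4), so (3/5) = +(5/3).
Reduce top mod 3: now compute (2/3).
Pull out 2: since 3 ≡ 3 (mod 8), (2/3) = -1.
Reached (1/3) = 1. Collecting the sign flips along the way, the symbol is +1.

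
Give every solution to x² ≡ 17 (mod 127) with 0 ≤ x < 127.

Since 127 ≡ 3 (mod 4), a square root of 17 is 17^((127+1)/4) = 17^32 mod 127.
Repeated squaring: 17^2≡35, 17^4≡82, 17^8≡120, 17^16≡49, 17^32≡115 (mod 127).
17^32 = 17^(32) ≡ 115 (mod 127).
Check: 115² = 13225 ≡ 17 (mod 127). The two roots are 12 and 115.

12, 115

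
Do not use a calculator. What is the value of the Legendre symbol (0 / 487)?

Top reduces to 0: gcd > 1, so the symbol is 0.

0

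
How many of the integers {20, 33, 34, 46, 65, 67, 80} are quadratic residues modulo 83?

(20/83) = -1 → non-residue.
(33/83) = +1 → QR.
(34/83) = -1 → non-residue.
(46/83) = -1 → non-residue.
(65/83) = +1 → QR.
(67/83) = -1 → non-residue.
(80/83) = -1 → non-residue.
Total quadratic residues among the 7: 2.

2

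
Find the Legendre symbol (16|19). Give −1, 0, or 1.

Pull out 2^4: since 19 ≡ 3 (mod 8), (2/19) = -1, so (2/19)^4 = +1.
Reached (1/19) = 1. Collecting the sign flips along the way, the symbol is +1.

1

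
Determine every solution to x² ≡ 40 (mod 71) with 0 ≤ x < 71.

Since 71 ≡ 3 (mod 4), a square root of 40 is 40^((71+1)/4) = 40^18 mod 71.
Repeated squaring: 40^2≡38, 40^4≡24, 40^8≡8, 40^16≡64 (mod 71).
40^18 = 40^(16+2) ≡ 18 (mod 71).
Check: 18² = 324 ≡ 40 (mod 71). The two roots are 18 and 53.

18, 53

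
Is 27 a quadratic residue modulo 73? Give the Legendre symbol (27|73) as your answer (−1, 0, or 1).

1

Reciprocity: 27 ≡ 3 and 73 ≡ 1 (mod 4), so (27/73) = +(73/27).
Reduce top mod 27: now compute (19/27).
Reciprocity: 19 ≡ 3 and 27 ≡ 3 (mod 4), so (19/27) = −(27/19).
Reduce top mod 19: now compute (8/19).
Pull out 2^3: since 19 ≡ 3 (mod 8), (2/19) = -1, so (2/19)^3 = -1.
Reached (1/19) = 1. Collecting the sign flips along the way, the symbol is +1.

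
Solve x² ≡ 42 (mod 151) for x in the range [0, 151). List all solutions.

58, 93

Since 151 ≡ 3 (mod 4), a square root of 42 is 42^((151+1)/4) = 42^38 mod 151.
Repeated squaring: 42^2≡103, 42^4≡39, 42^8≡11, 42^16≡121, 42^32≡145 (mod 151).
42^38 = 42^(32+4+2) ≡ 58 (mod 151).
Check: 58² = 3364 ≡ 42 (mod 151). The two roots are 58 and 93.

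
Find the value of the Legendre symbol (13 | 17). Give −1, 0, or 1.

Reciprocity: 13 ≡ 1 and 17 ≡ 1 (mod 4), so (13/17) = +(17/13).
Reduce top mod 13: now compute (4/13).
Pull out 2^2: since 13 ≡ 5 (mod 8), (2/13) = -1, so (2/13)^2 = +1.
Reached (1/13) = 1. Collecting the sign flips along the way, the symbol is +1.

1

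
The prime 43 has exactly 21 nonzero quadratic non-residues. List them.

2 3 5 7 8 12 18 19 20 22 26 27 28 29 30 32 33 34 37 39 42

Square k = 1,…,21 (k and 43−k give the same square):
1²=1, 2²=4, 3²=9, 4²=16, 5²=25, 6²=36, 7²≡6, 8²≡21, 9²≡38, 10²≡14, 11²≡35, 12²≡15, 13²≡40, 14²≡24, 15²≡10, 16²≡41, 17²≡31, 18²≡23, 19²≡17, 20²≡13, 21²≡11 (mod 43).
The residues are {1, 4, 6, 9, 10, 11, 13, 14, 15, 16, 17, 21, 23, 24, 25, 31, 35, 36, 38, 40, 41}; the non-residues are the remaining 21 nonzero classes.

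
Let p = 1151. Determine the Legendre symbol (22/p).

Pull out 2: since 1151 ≡ 7 (mod 8), (2/1151) = +1.
Reciprocity: 11 ≡ 3 and 1151 ≡ 3 (mod 4), so (11/1151) = −(1151/11).
Reduce top mod 11: now compute (7/11).
Reciprocity: 7 ≡ 3 and 11 ≡ 3 (mod 4), so (7/11) = −(11/7).
Reduce top mod 7: now compute (4/7).
Pull out 2^2: since 7 ≡ 7 (mod 8), (2/7) = +1, so (2/7)^2 = +1.
Reached (1/7) = 1. Collecting the sign flips along the way, the symbol is +1.

1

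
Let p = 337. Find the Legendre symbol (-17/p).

-1

Euler's criterion: (-17/337) ≡ 320^168 (mod 337).
320^2 ≡ 289 (mod 337)
320^4 ≡ 282 (mod 337)
320^8 ≡ 329 (mod 337)
320^16 ≡ 64 (mod 337)
320^32 ≡ 52 (mod 337)
320^64 ≡ 8 (mod 337)
320^128 ≡ 64 (mod 337)
320^168 = 320^(128+32+8) ≡ 336 (mod 337).
Result is 336 ≡ −1, so (-17/337) = −1.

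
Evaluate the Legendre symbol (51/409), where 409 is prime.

1

Reciprocity: 51 ≡ 3 and 409 ≡ 1 (mod 4), so (51/409) = +(409/51).
Reduce top mod 51: now compute (1/51).
Reached (1/51) = 1. Collecting the sign flips along the way, the symbol is +1.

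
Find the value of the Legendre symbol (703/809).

Reciprocity: 703 ≡ 3 and 809 ≡ 1 (mod 4), so (703/809) = +(809/703).
Reduce top mod 703: now compute (106/703).
Pull out 2: since 703 ≡ 7 (mod 8), (2/703) = +1.
Reciprocity: 53 ≡ 1 and 703 ≡ 3 (mod 4), so (53/703) = +(703/53).
Reduce top mod 53: now compute (14/53).
Pull out 2: since 53 ≡ 5 (mod 8), (2/53) = -1.
Reciprocity: 7 ≡ 3 and 53 ≡ 1 (mod 4), so (7/53) = +(53/7).
Reduce top mod 7: now compute (4/7).
Pull out 2^2: since 7 ≡ 7 (mod 8), (2/7) = +1, so (2/7)^2 = +1.
Reached (1/7) = 1. Collecting the sign flips along the way, the symbol is -1.

-1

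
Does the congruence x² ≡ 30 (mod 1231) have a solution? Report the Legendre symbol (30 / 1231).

Pull out 2: since 1231 ≡ 7 (mod 8), (2/1231) = +1.
Reciprocity: 15 ≡ 3 and 1231 ≡ 3 (mod 4), so (15/1231) = −(1231/15).
Reduce top mod 15: now compute (1/15).
Reached (1/15) = 1. Collecting the sign flips along the way, the symbol is -1.

-1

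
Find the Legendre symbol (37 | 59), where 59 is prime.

-1

Euler's criterion: (37/59) ≡ 37^29 (mod 59).
37^2 ≡ 12 (mod 59)
37^4 ≡ 26 (mod 59)
37^8 ≡ 27 (mod 59)
37^16 ≡ 21 (mod 59)
37^29 = 37^(16+8+4+1) ≡ 58 (mod 59).
Result is 58 ≡ −1, so (37/59) = −1.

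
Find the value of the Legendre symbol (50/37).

-1

First reduce: 50 ≡ 13 (mod 37).
Reciprocity: 13 ≡ 1 and 37 ≡ 1 (mod 4), so (13/37) = +(37/13).
Reduce top mod 13: now compute (11/13).
Reciprocity: 11 ≡ 3 and 13 ≡ 1 (mod 4), so (11/13) = +(13/11).
Reduce top mod 11: now compute (2/11).
Pull out 2: since 11 ≡ 3 (mod 8), (2/11) = -1.
Reached (1/11) = 1. Collecting the sign flips along the way, the symbol is -1.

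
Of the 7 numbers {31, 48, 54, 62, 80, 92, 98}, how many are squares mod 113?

3

(31/113) = +1 → QR.
(48/113) = -1 → non-residue.
(54/113) = -1 → non-residue.
(62/113) = +1 → QR.
(80/113) = -1 → non-residue.
(92/113) = -1 → non-residue.
(98/113) = +1 → QR.
Total quadratic residues among the 7: 3.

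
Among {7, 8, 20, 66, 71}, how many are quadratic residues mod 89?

(7/89) = -1 → non-residue.
(8/89) = +1 → QR.
(20/89) = +1 → QR.
(66/89) = -1 → non-residue.
(71/89) = +1 → QR.
Total quadratic residues among the 5: 3.

3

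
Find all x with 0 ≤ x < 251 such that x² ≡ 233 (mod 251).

Since 251 ≡ 3 (mod 4), a square root of 233 is 233^((251+1)/4) = 233^63 mod 251.
Repeated squaring: 233^2≡73, 233^4≡58, 233^8≡101, 233^16≡161, 233^32≡68 (mod 251).
233^63 = 233^(32+16+8+4+2+1) ≡ 22 (mod 251).
Check: 22² = 484 ≡ 233 (mod 251). The two roots are 22 and 229.

22, 229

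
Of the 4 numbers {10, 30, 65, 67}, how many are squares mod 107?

(10/107) = +1 → QR.
(30/107) = +1 → QR.
(65/107) = -1 → non-residue.
(67/107) = -1 → non-residue.
Total quadratic residues among the 4: 2.

2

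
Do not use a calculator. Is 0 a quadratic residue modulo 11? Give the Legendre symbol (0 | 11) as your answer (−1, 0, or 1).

Top reduces to 0: gcd > 1, so the symbol is 0.

0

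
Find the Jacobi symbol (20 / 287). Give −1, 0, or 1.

Pull out 2^2: since 287 ≡ 7 (mod 8), (2/287) = +1, so (2/287)^2 = +1.
Reciprocity: 5 ≡ 1 and 287 ≡ 3 (mod 4), so (5/287) = +(287/5).
Reduce top mod 5: now compute (2/5).
Pull out 2: since 5 ≡ 5 (mod 8), (2/5) = -1.
Reached (1/5) = 1. Collecting the sign flips along the way, the symbol is -1.

-1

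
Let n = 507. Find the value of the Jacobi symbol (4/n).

1

Pull out 2^2: since 507 ≡ 3 (mod 8), (2/507) = -1, so (2/507)^2 = +1.
Reached (1/507) = 1. Collecting the sign flips along the way, the symbol is +1.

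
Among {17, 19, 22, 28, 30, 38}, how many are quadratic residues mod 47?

2

(17/47) = +1 → QR.
(19/47) = -1 → non-residue.
(22/47) = -1 → non-residue.
(28/47) = +1 → QR.
(30/47) = -1 → non-residue.
(38/47) = -1 → non-residue.
Total quadratic residues among the 6: 2.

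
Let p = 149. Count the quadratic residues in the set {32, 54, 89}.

1

(32/149) = -1 → non-residue.
(54/149) = +1 → QR.
(89/149) = -1 → non-residue.
Total quadratic residues among the 3: 1.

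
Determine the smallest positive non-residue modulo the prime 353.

(2/353) = +1, so 2 is a residue.
(3/353) = −1, so 3 is the smallest positive non-residue mod 353.

3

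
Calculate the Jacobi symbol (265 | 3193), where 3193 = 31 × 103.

-1

Reciprocity: 265 ≡ 1 and 3193 ≡ 1 (mod 4), so (265/3193) = +(3193/265).
Reduce top mod 265: now compute (13/265).
Reciprocity: 13 ≡ 1 and 265 ≡ 1 (mod 4), so (13/265) = +(265/13).
Reduce top mod 13: now compute (5/13).
Reciprocity: 5 ≡ 1 and 13 ≡ 1 (mod 4), so (5/13) = +(13/5).
Reduce top mod 5: now compute (3/5).
Reciprocity: 3 ≡ 3 and 5 ≡ 1 (mod 4), so (3/5) = +(5/3).
Reduce top mod 3: now compute (2/3).
Pull out 2: since 3 ≡ 3 (mod 8), (2/3) = -1.
Reached (1/3) = 1. Collecting the sign flips along the way, the symbol is -1.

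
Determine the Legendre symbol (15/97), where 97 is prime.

-1

Euler's criterion: (15/97) ≡ 15^48 (mod 97).
15^2 ≡ 31 (mod 97)
15^4 ≡ 88 (mod 97)
15^8 ≡ 81 (mod 97)
15^16 ≡ 62 (mod 97)
15^32 ≡ 61 (mod 97)
15^48 = 15^(32+16) ≡ 96 (mod 97).
Result is 96 ≡ −1, so (15/97) = −1.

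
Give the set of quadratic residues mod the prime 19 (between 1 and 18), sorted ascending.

1 4 5 6 7 9 11 16 17

Square k = 1,…,9 (k and 19−k give the same square):
1²=1, 2²=4, 3²=9, 4²=16, 5²≡6, 6²≡17, 7²≡11, 8²≡7, 9²≡5 (mod 19).
So the quadratic residues mod 19 are {1, 4, 5, 6, 7, 9, 11, 16, 17}.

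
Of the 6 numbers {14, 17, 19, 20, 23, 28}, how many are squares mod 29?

(14/29) = -1 → non-residue.
(17/29) = -1 → non-residue.
(19/29) = -1 → non-residue.
(20/29) = +1 → QR.
(23/29) = +1 → QR.
(28/29) = +1 → QR.
Total quadratic residues among the 6: 3.

3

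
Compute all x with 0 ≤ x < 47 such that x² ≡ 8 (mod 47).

14, 33

Since 47 ≡ 3 (mod 4), a square root of 8 is 8^((47+1)/4) = 8^12 mod 47.
Repeated squaring: 8^2≡17, 8^4≡7, 8^8≡2 (mod 47).
8^12 = 8^(8+4) ≡ 14 (mod 47).
Check: 14² = 196 ≡ 8 (mod 47). The two roots are 14 and 33.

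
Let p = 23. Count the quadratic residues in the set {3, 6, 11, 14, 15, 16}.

(3/23) = +1 → QR.
(6/23) = +1 → QR.
(11/23) = -1 → non-residue.
(14/23) = -1 → non-residue.
(15/23) = -1 → non-residue.
(16/23) = +1 → QR.
Total quadratic residues among the 6: 3.

3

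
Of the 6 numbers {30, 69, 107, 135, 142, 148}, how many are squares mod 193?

(30/193) = -1 → non-residue.
(69/193) = +1 → QR.
(107/193) = +1 → QR.
(135/193) = -1 → non-residue.
(142/193) = -1 → non-residue.
(148/193) = -1 → non-residue.
Total quadratic residues among the 6: 2.

2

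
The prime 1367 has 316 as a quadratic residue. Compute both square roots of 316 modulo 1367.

Since 1367 ≡ 3 (mod 4), a square root of 316 is 316^((1367+1)/4) = 316^342 mod 1367.
Repeated squaring: 316^2≡65, 316^4≡124, 316^8≡339, 316^16≡93, 316^32≡447, 316^64≡227, 316^128≡950, 316^256≡280 (mod 1367).
316^342 = 316^(256+64+16+4+2) ≡ 182 (mod 1367).
Check: 182² = 33124 ≡ 316 (mod 1367). The two roots are 182 and 1185.

182, 1185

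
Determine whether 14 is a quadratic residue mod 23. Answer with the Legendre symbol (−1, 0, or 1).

-1

Pull out 2: since 23 ≡ 7 (mod 8), (2/23) = +1.
Reciprocity: 7 ≡ 3 and 23 ≡ 3 (mod 4), so (7/23) = −(23/7).
Reduce top mod 7: now compute (2/7).
Pull out 2: since 7 ≡ 7 (mod 8), (2/7) = +1.
Reached (1/7) = 1. Collecting the sign flips along the way, the symbol is -1.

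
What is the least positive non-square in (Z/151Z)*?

(2/151) = +1, so 2 is a residue.
(3/151) = −1, so 3 is the smallest positive non-residue mod 151.

3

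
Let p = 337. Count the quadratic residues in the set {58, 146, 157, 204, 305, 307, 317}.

(58/337) = -1 → non-residue.
(146/337) = -1 → non-residue.
(157/337) = -1 → non-residue.
(204/337) = -1 → non-residue.
(305/337) = +1 → QR.
(307/337) = -1 → non-residue.
(317/337) = -1 → non-residue.
Total quadratic residues among the 7: 1.

1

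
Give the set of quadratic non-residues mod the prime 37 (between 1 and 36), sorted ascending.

Square k = 1,…,18 (k and 37−k give the same square):
1²=1, 2²=4, 3²=9, 4²=16, 5²=25, 6²=36, 7²≡12, 8²≡27, 9²≡7, 10²≡26, 11²≡10, 12²≡33, 13²≡21, 14²≡11, 15²≡3, 16²≡34, 17²≡30, 18²≡28 (mod 37).
The residues are {1, 3, 4, 7, 9, 10, 11, 12, 16, 21, 25, 26, 27, 28, 30, 33, 34, 36}; the non-residues are the remaining 18 nonzero classes.

2,5,6,8,13,14,15,17,18,19,20,22,23,24,29,31,32,35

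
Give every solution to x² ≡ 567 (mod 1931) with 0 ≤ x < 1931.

813, 1118

Since 1931 ≡ 3 (mod 4), a square root of 567 is 567^((1931+1)/4) = 567^483 mod 1931.
Repeated squaring: 567^2≡943, 567^4≡989, 567^8≡1035, 567^16≡1451, 567^32≡611, 567^64≡638, 567^128≡1534, 567^256≡1198 (mod 1931).
567^483 = 567^(256+128+64+32+2+1) ≡ 1118 (mod 1931).
Check: 1118² = 1249924 ≡ 567 (mod 1931). The two roots are 813 and 1118.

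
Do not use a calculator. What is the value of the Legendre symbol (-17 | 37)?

-1

Euler's criterion: (-17/37) ≡ 20^18 (mod 37).
20^2 ≡ 30 (mod 37)
20^4 ≡ 12 (mod 37)
20^8 ≡ 33 (mod 37)
20^16 ≡ 16 (mod 37)
20^18 = 20^(16+2) ≡ 36 (mod 37).
Result is 36 ≡ −1, so (-17/37) = −1.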